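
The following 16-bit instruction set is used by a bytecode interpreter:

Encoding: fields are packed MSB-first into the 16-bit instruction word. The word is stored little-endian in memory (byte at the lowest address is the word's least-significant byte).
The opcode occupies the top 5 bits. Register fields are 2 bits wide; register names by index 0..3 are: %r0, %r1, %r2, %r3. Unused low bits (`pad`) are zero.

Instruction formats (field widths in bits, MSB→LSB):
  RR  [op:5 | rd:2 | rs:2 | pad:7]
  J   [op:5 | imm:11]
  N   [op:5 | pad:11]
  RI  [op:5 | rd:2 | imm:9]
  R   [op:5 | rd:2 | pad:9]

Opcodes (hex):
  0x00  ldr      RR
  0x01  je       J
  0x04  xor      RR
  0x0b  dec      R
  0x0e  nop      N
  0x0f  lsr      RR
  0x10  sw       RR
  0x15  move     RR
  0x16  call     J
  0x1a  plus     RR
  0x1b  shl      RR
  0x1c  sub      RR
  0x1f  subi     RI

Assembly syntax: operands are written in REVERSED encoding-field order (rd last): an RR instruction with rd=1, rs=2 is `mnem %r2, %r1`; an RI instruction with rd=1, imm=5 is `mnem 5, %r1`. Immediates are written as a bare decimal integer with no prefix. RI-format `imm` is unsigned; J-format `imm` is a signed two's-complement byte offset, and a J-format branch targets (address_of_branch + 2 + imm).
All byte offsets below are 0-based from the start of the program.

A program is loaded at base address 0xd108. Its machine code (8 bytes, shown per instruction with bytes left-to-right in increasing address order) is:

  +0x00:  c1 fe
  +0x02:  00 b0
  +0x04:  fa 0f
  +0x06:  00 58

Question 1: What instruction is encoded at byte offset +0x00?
subi 193, %r3

[00] c1 fe → 0xfec1
  opcode bits[15:11]=0x1f: subi/RI
  [10:9] rd=3 = %r3
  [8:0] imm=193 = 193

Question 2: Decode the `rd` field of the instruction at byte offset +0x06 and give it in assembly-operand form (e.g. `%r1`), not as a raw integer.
off 0x06: read 00 58 as little → 0x5800
  top 5b → 0xb → dec [R]
  rd@[10:9]=0x0 ⇒ %r0

%r0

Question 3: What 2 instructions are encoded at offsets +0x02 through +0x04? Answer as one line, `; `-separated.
call 0; je -6

off 0x02: read 00 b0 as little → 0xb000
  top 5b → 0x16 → call [J]
  [10:0] imm=0 = 0
off 0x04: read fa 0f as little → 0x0ffa
  top 5b → 0x1 → je [J]
  [10:0] imm=2042 (s11→-6) = -6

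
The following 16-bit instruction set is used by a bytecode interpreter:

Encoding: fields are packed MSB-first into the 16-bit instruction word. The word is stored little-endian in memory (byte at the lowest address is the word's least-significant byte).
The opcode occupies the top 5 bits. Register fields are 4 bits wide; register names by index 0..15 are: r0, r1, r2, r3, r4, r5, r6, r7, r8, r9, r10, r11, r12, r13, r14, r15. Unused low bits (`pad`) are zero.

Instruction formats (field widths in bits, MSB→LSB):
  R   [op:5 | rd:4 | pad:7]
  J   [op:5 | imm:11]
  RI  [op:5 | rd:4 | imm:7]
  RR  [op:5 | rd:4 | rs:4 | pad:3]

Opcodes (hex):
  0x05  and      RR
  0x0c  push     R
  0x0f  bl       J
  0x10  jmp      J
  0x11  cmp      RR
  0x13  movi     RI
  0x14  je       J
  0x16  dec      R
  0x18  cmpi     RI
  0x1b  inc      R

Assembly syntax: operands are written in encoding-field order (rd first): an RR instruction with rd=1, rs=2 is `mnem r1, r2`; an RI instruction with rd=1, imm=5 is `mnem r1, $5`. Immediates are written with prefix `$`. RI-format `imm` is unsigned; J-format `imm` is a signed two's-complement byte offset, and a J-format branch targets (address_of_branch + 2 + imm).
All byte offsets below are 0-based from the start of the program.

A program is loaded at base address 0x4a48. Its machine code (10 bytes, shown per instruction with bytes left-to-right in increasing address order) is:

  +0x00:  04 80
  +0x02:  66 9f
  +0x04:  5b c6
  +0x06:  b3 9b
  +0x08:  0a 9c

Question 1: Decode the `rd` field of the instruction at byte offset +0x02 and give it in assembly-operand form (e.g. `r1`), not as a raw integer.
off 0x02: read 66 9f as little → 0x9f66
  opcode bits[15:11]=0x13: movi/RI
  rd@[10:7]=0xe ⇒ r14
  imm@[6:0]=0x66 ⇒ $102

r14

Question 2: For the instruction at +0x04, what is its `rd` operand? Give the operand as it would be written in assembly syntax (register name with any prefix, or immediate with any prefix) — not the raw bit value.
r12

+0x04: 5b c6 ⇒ word 0xc65b (little)
  op=0xc65b>>11=0x18 ⇒ cmpi (RI)
  rd: (w>>7)&0xf=0xc → r12
  imm: (w>>0)&0x7f=0x5b → $91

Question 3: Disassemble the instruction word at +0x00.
[00] 04 80 → 0x8004
  top 5b → 0x10 → jmp [J]
  imm: (w>>0)&0x7ff=0x4 → $4

jmp $4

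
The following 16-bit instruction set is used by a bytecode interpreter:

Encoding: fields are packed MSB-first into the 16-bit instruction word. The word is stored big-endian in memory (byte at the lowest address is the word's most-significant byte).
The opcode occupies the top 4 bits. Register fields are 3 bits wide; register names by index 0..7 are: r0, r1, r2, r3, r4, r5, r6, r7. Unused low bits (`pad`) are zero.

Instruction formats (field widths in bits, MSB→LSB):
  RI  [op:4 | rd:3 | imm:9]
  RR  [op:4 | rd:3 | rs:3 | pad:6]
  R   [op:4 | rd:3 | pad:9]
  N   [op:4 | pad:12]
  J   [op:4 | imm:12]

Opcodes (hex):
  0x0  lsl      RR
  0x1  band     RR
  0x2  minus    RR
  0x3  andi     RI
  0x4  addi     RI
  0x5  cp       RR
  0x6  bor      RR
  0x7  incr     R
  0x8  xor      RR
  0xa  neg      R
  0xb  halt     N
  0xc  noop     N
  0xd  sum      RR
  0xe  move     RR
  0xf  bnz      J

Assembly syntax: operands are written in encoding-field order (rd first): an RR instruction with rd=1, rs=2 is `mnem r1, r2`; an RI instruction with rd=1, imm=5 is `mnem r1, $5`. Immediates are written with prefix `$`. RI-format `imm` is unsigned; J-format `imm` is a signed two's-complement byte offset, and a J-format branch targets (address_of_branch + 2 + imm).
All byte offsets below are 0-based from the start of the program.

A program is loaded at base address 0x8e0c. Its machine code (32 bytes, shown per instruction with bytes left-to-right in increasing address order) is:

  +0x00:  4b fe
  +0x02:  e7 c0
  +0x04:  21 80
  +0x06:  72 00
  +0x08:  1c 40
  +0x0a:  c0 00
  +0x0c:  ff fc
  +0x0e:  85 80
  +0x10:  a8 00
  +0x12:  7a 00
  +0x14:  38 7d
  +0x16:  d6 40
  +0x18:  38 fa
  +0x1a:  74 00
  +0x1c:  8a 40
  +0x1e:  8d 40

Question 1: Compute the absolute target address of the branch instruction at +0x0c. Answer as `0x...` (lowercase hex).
@+0c  big-endian(ff fc) = 0xfffc
  op=0xfffc>>12=0xf ⇒ bnz (J)
  imm@[11:0]=0xffc (s12→-4) ⇒ $-4
  target = base 0x8e0c + off 0x0c + 2 + imm -4 = 0x8e16

0x8e16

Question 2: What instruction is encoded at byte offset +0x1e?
xor r6, r5

@+1e  big-endian(8d 40) = 0x8d40
  op=0x8d40>>12=0x8 ⇒ xor (RR)
  rd: (w>>9)&0x7=0x6 → r6
  rs: (w>>6)&0x7=0x5 → r5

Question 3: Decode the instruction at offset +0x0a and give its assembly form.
noop

+0x0a: c0 00 ⇒ word 0xc000 (big)
  op=0xc000>>12=0xc ⇒ noop (N)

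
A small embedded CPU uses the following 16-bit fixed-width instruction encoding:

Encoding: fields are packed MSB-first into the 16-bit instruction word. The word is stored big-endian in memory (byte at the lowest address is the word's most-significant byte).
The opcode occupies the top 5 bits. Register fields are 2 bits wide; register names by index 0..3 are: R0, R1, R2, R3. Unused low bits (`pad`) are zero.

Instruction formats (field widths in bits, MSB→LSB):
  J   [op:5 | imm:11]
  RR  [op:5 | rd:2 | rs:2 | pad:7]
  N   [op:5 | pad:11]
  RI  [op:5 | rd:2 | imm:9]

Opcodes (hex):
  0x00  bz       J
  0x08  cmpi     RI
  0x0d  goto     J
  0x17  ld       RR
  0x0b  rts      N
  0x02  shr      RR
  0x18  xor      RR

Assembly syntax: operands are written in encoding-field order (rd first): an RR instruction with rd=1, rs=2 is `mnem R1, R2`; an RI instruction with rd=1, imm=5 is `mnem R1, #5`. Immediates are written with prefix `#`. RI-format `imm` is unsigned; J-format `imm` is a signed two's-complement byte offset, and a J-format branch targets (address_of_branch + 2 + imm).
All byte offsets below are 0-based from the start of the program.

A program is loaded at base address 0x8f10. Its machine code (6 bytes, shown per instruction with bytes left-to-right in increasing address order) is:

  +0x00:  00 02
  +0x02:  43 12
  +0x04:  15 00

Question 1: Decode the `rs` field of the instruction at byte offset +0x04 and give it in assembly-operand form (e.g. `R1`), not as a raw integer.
R2

@+04  big-endian(15 00) = 0x1500
  op=0x1500>>11=0x2 ⇒ shr (RR)
  rd@[10:9]=0x2 ⇒ R2
  rs@[8:7]=0x2 ⇒ R2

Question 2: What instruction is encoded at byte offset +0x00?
bz #2

[00] 00 02 → 0x0002
  top 5b → 0x0 → bz [J]
  imm@[10:0]=0x2 ⇒ #2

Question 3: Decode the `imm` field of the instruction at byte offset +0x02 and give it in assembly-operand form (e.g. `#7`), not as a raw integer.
#274

@+02  big-endian(43 12) = 0x4312
  opcode bits[15:11]=0x8: cmpi/RI
  rd: (w>>9)&0x3=0x1 → R1
  imm: (w>>0)&0x1ff=0x112 → #274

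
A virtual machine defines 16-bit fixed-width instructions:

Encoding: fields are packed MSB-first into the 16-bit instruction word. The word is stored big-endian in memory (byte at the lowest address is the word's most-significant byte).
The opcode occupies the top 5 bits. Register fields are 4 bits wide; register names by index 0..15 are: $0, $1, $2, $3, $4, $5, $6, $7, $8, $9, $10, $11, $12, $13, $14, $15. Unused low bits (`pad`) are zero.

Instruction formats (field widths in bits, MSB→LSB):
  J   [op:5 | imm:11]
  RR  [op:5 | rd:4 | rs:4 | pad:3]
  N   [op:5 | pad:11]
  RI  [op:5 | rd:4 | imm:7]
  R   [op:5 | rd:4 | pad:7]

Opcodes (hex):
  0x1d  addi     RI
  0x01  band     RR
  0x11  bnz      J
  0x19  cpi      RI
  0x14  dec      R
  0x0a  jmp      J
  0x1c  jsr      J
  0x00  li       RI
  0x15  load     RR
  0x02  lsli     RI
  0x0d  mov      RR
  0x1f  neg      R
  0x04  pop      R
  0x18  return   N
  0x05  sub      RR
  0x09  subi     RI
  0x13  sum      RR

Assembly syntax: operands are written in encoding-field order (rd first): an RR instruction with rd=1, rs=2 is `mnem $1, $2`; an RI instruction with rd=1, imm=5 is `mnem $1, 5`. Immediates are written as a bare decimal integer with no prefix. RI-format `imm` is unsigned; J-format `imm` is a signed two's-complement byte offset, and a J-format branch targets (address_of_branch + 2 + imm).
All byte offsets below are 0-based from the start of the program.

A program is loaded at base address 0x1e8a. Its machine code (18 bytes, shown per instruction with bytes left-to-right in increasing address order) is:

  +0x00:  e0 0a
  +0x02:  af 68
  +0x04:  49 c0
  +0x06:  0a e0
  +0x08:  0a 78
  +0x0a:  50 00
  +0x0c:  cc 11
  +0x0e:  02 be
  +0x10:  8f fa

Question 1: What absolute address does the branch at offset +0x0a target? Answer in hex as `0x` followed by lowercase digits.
off 0x0a: read 50 00 as big → 0x5000
  top 5b → 0xa → jmp [J]
  imm: (w>>0)&0x7ff=0x0 → 0
  target = base 0x1e8a + off 0x0a + 2 + imm 0 = 0x1e96

0x1e96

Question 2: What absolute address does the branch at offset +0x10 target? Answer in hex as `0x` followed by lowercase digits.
0x1e96

+0x10: 8f fa ⇒ word 0x8ffa (big)
  op=0x8ffa>>11=0x11 ⇒ bnz (J)
  imm@[10:0]=0x7fa (s11→-6) ⇒ -6
  target = base 0x1e8a + off 0x10 + 2 + imm -6 = 0x1e96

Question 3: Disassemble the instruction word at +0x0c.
cpi $8, 17

[0c] cc 11 → 0xcc11
  top 5b → 0x19 → cpi [RI]
  rd: (w>>7)&0xf=0x8 → $8
  imm: (w>>0)&0x7f=0x11 → 17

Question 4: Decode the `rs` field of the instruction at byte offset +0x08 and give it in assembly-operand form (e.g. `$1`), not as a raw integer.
$15

[08] 0a 78 → 0x0a78
  opcode bits[15:11]=0x1: band/RR
  rd@[10:7]=0x4 ⇒ $4
  rs@[6:3]=0xf ⇒ $15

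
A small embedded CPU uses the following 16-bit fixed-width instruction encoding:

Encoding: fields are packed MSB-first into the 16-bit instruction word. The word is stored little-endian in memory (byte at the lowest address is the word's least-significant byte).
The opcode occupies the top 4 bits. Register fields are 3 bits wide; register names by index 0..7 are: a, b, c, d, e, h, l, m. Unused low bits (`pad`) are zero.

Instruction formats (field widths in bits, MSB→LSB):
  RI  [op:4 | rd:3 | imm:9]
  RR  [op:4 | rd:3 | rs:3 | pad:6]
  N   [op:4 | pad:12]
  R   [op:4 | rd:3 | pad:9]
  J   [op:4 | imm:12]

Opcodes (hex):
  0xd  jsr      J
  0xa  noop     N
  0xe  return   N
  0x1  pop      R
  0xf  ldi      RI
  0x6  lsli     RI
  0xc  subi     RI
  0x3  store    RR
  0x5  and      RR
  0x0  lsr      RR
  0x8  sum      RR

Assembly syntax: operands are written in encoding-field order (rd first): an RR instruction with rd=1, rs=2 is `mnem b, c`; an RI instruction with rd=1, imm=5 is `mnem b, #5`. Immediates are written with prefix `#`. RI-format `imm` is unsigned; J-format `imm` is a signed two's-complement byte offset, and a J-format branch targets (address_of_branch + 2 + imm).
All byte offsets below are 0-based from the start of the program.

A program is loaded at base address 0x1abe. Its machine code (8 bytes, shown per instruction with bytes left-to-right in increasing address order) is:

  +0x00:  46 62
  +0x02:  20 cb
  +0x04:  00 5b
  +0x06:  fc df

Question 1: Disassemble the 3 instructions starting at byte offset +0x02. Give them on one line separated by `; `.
[02] 20 cb → 0xcb20
  opcode bits[15:12]=0xc: subi/RI
  rd@[11:9]=0x5 ⇒ h
  imm@[8:0]=0x120 ⇒ #288
[04] 00 5b → 0x5b00
  opcode bits[15:12]=0x5: and/RR
  rd@[11:9]=0x5 ⇒ h
  rs@[8:6]=0x4 ⇒ e
[06] fc df → 0xdffc
  opcode bits[15:12]=0xd: jsr/J
  imm@[11:0]=0xffc (s12→-4) ⇒ #-4

subi h, #288; and h, e; jsr #-4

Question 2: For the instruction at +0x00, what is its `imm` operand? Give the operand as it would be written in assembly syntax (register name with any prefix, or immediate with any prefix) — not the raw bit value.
[00] 46 62 → 0x6246
  op=0x6246>>12=0x6 ⇒ lsli (RI)
  rd: (w>>9)&0x7=0x1 → b
  imm: (w>>0)&0x1ff=0x46 → #70

#70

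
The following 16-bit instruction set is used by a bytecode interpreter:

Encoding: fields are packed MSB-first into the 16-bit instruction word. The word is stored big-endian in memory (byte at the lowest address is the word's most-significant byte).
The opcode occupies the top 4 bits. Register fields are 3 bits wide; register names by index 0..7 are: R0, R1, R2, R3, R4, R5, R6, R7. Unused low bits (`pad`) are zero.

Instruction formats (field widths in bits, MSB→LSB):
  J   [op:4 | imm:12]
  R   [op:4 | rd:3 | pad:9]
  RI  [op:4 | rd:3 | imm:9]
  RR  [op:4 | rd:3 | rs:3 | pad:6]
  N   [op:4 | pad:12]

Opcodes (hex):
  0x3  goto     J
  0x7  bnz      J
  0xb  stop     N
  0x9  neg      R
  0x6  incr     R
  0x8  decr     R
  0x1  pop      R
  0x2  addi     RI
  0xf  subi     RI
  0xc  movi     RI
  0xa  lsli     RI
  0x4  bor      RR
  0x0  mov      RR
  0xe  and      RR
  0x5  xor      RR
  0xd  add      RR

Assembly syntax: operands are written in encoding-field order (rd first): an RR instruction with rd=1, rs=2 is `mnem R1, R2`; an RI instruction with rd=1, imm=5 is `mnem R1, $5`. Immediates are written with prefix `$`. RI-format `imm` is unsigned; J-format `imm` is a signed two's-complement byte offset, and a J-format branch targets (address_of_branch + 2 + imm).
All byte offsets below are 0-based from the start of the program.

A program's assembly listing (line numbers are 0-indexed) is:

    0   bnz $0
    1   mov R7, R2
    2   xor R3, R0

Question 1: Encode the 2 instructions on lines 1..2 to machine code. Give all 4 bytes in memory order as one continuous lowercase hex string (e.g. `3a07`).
0e805600

L1: mov op=0x0:4|rd=7:3|rs=2:3|pad=0:6 ⇒ 0x0e80 ⇒ big 0e 80
L2: xor op=0x5:4|rd=3:3|rs=0:3|pad=0:6 ⇒ 0x5600 ⇒ big 56 00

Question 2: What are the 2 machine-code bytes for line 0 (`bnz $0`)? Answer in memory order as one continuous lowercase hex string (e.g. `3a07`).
L0: bnz op=0x7:4|imm=0:12 ⇒ 0x7000 ⇒ big 70 00

7000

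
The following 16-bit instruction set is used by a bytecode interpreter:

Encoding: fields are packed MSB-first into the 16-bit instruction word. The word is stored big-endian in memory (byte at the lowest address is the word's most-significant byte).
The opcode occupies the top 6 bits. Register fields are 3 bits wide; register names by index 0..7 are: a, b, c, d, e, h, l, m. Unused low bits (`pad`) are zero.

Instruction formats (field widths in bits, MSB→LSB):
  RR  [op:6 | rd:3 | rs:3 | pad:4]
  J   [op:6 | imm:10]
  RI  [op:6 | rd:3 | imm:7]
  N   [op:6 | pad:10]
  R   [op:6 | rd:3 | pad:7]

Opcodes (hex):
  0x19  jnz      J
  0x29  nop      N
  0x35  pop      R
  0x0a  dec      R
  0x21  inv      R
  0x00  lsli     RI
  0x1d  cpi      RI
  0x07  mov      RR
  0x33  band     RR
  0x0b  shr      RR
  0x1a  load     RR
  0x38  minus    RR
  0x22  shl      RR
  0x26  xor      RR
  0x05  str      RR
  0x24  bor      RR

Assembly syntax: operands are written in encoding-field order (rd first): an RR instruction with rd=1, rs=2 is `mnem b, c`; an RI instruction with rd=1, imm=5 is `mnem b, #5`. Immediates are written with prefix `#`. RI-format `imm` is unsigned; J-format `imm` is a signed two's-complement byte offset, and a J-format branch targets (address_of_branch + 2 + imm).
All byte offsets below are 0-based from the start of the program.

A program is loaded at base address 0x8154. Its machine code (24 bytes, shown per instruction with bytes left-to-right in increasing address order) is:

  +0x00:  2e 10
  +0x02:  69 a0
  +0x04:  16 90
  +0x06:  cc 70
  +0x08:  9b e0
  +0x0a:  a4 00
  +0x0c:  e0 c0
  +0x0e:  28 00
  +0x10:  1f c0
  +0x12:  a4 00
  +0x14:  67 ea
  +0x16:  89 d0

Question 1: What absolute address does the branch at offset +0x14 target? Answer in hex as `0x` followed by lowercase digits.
0x8154

off 0x14: read 67 ea as big → 0x67ea
  opcode bits[15:10]=0x19: jnz/J
  imm@[9:0]=0x3ea (s10→-22) ⇒ #-22
  target = base 0x8154 + off 0x14 + 2 + imm -22 = 0x8154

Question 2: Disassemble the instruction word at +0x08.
xor m, l

@+08  big-endian(9b e0) = 0x9be0
  top 6b → 0x26 → xor [RR]
  [9:7] rd=7 = m
  [6:4] rs=6 = l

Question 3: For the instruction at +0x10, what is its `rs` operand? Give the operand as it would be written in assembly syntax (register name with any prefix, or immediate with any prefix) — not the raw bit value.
e

+0x10: 1f c0 ⇒ word 0x1fc0 (big)
  op=0x1fc0>>10=0x7 ⇒ mov (RR)
  rd@[9:7]=0x7 ⇒ m
  rs@[6:4]=0x4 ⇒ e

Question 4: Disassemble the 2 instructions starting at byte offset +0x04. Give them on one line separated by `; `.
[04] 16 90 → 0x1690
  opcode bits[15:10]=0x5: str/RR
  [9:7] rd=5 = h
  [6:4] rs=1 = b
[06] cc 70 → 0xcc70
  opcode bits[15:10]=0x33: band/RR
  [9:7] rd=0 = a
  [6:4] rs=7 = m

str h, b; band a, m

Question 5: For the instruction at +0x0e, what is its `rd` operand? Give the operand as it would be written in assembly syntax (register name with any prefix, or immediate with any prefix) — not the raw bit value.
+0x0e: 28 00 ⇒ word 0x2800 (big)
  opcode bits[15:10]=0xa: dec/R
  rd@[9:7]=0x0 ⇒ a

a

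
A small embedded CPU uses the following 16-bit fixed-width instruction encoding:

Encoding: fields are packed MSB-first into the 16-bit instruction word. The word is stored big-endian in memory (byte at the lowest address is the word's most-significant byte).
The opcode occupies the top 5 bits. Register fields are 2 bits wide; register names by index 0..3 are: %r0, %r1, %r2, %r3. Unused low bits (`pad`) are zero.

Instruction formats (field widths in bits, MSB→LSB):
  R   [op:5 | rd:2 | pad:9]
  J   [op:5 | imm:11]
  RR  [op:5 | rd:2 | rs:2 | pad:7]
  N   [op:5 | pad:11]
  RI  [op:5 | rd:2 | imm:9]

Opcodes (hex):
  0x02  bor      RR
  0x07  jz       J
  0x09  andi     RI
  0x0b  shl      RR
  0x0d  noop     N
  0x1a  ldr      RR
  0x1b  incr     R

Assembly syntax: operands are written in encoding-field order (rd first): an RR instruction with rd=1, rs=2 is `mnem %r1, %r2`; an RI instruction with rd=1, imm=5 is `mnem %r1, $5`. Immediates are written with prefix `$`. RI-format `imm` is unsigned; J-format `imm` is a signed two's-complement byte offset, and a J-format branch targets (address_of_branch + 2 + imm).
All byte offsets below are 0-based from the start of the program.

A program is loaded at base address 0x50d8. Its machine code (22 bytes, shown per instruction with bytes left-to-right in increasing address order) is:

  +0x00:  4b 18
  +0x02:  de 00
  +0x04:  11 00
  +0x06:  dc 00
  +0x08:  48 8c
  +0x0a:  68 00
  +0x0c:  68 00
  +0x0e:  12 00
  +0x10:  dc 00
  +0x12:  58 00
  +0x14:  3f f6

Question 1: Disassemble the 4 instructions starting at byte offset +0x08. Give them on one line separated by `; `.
off 0x08: read 48 8c as big → 0x488c
  opcode bits[15:11]=0x9: andi/RI
  [10:9] rd=0 = %r0
  [8:0] imm=140 = $140
off 0x0a: read 68 00 as big → 0x6800
  opcode bits[15:11]=0xd: noop/N
off 0x0c: read 68 00 as big → 0x6800
  opcode bits[15:11]=0xd: noop/N
off 0x0e: read 12 00 as big → 0x1200
  opcode bits[15:11]=0x2: bor/RR
  [10:9] rd=1 = %r1
  [8:7] rs=0 = %r0

andi %r0, $140; noop; noop; bor %r1, %r0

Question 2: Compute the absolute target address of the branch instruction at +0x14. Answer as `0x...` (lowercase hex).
0x50e4

[14] 3f f6 → 0x3ff6
  opcode bits[15:11]=0x7: jz/J
  [10:0] imm=2038 (s11→-10) = $-10
  target = base 0x50d8 + off 0x14 + 2 + imm -10 = 0x50e4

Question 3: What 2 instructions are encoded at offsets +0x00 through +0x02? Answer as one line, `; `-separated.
andi %r1, $280; incr %r3

off 0x00: read 4b 18 as big → 0x4b18
  top 5b → 0x9 → andi [RI]
  rd@[10:9]=0x1 ⇒ %r1
  imm@[8:0]=0x118 ⇒ $280
off 0x02: read de 00 as big → 0xde00
  top 5b → 0x1b → incr [R]
  rd@[10:9]=0x3 ⇒ %r3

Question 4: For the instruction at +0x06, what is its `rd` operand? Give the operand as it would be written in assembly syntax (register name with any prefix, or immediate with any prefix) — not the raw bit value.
%r2

off 0x06: read dc 00 as big → 0xdc00
  op=0xdc00>>11=0x1b ⇒ incr (R)
  rd@[10:9]=0x2 ⇒ %r2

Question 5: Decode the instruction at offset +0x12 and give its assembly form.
shl %r0, %r0

@+12  big-endian(58 00) = 0x5800
  op=0x5800>>11=0xb ⇒ shl (RR)
  [10:9] rd=0 = %r0
  [8:7] rs=0 = %r0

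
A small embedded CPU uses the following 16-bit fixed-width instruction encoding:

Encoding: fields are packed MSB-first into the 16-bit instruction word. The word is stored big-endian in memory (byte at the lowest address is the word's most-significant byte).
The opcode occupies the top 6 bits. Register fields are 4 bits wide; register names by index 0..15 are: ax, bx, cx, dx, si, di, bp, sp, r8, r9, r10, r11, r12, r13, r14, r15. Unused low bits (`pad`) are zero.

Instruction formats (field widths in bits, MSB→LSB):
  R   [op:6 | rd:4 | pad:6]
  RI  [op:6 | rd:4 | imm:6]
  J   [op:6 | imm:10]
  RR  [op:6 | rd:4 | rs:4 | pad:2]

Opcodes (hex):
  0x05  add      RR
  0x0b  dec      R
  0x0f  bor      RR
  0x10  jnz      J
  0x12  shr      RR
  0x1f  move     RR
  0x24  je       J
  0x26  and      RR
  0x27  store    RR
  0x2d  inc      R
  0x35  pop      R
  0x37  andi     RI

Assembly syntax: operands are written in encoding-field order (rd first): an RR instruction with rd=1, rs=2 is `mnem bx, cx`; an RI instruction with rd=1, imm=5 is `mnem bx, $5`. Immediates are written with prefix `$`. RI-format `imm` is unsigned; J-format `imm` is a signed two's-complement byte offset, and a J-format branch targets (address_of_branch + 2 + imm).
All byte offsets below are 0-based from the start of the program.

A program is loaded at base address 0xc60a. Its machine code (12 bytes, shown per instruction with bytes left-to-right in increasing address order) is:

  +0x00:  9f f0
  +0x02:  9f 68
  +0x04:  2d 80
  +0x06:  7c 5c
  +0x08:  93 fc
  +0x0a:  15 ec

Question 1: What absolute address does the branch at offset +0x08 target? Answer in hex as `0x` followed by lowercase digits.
off 0x08: read 93 fc as big → 0x93fc
  top 6b → 0x24 → je [J]
  [9:0] imm=1020 (s10→-4) = $-4
  target = base 0xc60a + off 0x08 + 2 + imm -4 = 0xc610

0xc610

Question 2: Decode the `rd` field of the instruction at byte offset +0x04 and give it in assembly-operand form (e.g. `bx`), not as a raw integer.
bp

+0x04: 2d 80 ⇒ word 0x2d80 (big)
  top 6b → 0xb → dec [R]
  rd@[9:6]=0x6 ⇒ bp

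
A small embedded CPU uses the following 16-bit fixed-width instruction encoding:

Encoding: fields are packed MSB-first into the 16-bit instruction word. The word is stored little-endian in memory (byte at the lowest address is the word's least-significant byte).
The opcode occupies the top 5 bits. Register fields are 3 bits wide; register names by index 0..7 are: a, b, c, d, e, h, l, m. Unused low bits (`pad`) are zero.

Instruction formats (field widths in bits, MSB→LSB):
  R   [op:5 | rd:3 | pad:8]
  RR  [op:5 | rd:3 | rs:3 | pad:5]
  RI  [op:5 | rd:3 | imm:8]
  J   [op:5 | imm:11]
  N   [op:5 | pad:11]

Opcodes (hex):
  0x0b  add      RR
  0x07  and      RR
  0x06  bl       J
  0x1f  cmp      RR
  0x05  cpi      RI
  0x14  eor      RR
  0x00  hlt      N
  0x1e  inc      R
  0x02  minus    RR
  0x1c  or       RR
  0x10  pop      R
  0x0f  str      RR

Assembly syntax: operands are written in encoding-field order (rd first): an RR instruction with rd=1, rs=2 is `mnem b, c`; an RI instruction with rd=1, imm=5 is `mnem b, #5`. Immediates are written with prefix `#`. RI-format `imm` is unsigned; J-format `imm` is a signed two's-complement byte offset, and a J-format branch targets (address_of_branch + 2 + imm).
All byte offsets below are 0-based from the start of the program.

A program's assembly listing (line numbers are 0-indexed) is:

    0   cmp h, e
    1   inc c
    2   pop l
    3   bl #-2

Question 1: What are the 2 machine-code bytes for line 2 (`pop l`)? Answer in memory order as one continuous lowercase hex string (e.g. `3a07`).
0086

line 2 (pop): pack op=0x10:5|rd=6:3|pad=0:8 = 0x8600; little→ 00 86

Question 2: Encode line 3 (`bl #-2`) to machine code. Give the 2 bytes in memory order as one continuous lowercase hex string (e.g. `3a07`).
L3: bl op=0x6:5|imm=-2:11 ⇒ 0x37fe ⇒ little fe 37

fe37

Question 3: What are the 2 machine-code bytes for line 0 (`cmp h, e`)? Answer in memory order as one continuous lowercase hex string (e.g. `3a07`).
80fd

line 0 (cmp): pack op=0x1f:5|rd=5:3|rs=4:3|pad=0:5 = 0xfd80; little→ 80 fd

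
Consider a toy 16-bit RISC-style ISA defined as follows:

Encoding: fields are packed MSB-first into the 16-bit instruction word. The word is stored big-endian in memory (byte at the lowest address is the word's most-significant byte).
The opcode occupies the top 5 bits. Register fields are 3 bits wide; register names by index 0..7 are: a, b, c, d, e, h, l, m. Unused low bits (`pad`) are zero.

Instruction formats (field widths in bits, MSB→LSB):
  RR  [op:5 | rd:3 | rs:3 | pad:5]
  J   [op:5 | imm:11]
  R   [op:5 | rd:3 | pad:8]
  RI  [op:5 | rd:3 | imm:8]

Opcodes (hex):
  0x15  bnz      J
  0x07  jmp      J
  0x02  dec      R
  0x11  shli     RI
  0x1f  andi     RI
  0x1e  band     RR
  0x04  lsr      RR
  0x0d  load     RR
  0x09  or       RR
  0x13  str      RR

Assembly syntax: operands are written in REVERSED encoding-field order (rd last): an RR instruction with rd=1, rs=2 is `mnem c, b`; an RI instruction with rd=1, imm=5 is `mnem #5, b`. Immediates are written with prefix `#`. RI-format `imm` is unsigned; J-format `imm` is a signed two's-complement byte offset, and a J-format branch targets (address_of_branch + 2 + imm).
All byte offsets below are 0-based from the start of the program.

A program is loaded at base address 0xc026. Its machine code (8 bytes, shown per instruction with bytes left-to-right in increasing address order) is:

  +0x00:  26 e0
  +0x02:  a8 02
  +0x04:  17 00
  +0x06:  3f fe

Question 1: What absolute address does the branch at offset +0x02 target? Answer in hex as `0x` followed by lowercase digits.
0xc02c

off 0x02: read a8 02 as big → 0xa802
  op=0xa802>>11=0x15 ⇒ bnz (J)
  imm: (w>>0)&0x7ff=0x2 → #2
  target = base 0xc026 + off 0x02 + 2 + imm 2 = 0xc02c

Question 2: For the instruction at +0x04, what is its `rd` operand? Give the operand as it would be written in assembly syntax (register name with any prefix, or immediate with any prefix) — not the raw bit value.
off 0x04: read 17 00 as big → 0x1700
  op=0x1700>>11=0x2 ⇒ dec (R)
  rd: (w>>8)&0x7=0x7 → m

m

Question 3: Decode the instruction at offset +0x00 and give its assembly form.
+0x00: 26 e0 ⇒ word 0x26e0 (big)
  opcode bits[15:11]=0x4: lsr/RR
  [10:8] rd=6 = l
  [7:5] rs=7 = m

lsr m, l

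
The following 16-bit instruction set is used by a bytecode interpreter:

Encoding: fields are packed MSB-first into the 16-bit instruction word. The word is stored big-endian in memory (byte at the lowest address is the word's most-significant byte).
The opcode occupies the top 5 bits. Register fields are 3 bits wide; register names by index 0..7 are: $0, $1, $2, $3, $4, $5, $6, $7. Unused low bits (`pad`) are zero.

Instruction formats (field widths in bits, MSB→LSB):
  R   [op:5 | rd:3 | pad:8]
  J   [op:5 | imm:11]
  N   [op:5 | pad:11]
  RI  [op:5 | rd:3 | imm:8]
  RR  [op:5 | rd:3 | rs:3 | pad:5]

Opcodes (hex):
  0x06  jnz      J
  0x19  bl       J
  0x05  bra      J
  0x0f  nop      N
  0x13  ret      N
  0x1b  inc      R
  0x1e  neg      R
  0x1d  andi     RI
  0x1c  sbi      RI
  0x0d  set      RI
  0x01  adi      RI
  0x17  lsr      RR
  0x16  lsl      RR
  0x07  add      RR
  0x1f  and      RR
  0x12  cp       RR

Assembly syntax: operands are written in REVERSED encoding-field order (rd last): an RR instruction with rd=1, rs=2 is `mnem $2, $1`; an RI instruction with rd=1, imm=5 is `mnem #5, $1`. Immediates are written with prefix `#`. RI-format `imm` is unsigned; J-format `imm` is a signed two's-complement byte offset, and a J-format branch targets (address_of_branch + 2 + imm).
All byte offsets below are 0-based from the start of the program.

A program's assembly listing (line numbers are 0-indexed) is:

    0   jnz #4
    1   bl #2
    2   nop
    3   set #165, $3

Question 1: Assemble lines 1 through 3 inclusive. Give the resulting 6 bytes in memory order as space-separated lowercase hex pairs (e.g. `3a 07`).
c8 02 78 00 6b a5

line 1 (bl): pack op=0x19:5|imm=2:11 = 0xc802; big→ c8 02
line 2 (nop): pack op=0xf:5|pad=0:11 = 0x7800; big→ 78 00
line 3 (set): pack op=0xd:5|rd=3:3|imm=165:8 = 0x6ba5; big→ 6b a5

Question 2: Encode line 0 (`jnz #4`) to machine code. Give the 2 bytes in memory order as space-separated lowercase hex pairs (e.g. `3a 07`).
0. jnz fields op=0x6:5|imm=4:11 → word 3004h → 30 04

30 04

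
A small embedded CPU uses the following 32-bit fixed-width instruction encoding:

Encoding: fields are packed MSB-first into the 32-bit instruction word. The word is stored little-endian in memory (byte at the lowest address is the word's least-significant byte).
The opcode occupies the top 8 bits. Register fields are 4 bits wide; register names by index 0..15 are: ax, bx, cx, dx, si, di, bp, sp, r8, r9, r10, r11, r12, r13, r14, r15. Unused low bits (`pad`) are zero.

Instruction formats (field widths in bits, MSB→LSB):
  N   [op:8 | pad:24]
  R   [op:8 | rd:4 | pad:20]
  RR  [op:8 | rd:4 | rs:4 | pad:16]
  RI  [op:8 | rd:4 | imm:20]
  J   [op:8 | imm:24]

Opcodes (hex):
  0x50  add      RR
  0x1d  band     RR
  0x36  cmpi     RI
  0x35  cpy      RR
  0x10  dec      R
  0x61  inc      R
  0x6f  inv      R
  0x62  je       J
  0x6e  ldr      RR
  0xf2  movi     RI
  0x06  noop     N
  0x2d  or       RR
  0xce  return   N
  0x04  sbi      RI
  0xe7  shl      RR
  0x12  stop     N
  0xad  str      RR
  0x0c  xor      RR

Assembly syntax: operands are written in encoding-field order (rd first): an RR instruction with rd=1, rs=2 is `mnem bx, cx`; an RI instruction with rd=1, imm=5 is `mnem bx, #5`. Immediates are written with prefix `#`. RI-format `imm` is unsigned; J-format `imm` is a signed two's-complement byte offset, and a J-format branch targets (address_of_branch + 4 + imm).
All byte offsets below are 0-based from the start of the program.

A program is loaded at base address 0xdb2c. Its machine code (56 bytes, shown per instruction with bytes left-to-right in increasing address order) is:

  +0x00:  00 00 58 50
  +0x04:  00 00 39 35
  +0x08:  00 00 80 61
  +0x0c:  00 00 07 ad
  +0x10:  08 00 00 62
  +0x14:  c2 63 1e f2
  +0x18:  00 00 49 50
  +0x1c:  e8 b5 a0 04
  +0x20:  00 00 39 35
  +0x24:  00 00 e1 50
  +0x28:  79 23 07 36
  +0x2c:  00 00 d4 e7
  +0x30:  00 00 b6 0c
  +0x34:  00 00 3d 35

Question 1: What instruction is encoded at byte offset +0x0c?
str ax, sp

@+0c  little-endian(00 00 07 ad) = 0xad070000
  op=0xad070000>>24=0xad ⇒ str (RR)
  rd: (w>>20)&0xf=0x0 → ax
  rs: (w>>16)&0xf=0x7 → sp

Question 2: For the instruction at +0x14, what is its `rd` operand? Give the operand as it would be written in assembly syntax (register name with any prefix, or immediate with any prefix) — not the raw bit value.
+0x14: c2 63 1e f2 ⇒ word 0xf21e63c2 (little)
  op=0xf21e63c2>>24=0xf2 ⇒ movi (RI)
  rd: (w>>20)&0xf=0x1 → bx
  imm: (w>>0)&0xfffff=0xe63c2 → #943042

bx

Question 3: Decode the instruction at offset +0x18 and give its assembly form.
add si, r9

[18] 00 00 49 50 → 0x50490000
  opcode bits[31:24]=0x50: add/RR
  rd@[23:20]=0x4 ⇒ si
  rs@[19:16]=0x9 ⇒ r9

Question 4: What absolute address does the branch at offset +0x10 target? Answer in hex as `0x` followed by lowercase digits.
@+10  little-endian(08 00 00 62) = 0x62000008
  op=0x62000008>>24=0x62 ⇒ je (J)
  imm: (w>>0)&0xffffff=0x8 → #8
  target = base 0xdb2c + off 0x10 + 4 + imm 8 = 0xdb48

0xdb48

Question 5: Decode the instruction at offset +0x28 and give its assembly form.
cmpi ax, #467833

@+28  little-endian(79 23 07 36) = 0x36072379
  opcode bits[31:24]=0x36: cmpi/RI
  rd: (w>>20)&0xf=0x0 → ax
  imm: (w>>0)&0xfffff=0x72379 → #467833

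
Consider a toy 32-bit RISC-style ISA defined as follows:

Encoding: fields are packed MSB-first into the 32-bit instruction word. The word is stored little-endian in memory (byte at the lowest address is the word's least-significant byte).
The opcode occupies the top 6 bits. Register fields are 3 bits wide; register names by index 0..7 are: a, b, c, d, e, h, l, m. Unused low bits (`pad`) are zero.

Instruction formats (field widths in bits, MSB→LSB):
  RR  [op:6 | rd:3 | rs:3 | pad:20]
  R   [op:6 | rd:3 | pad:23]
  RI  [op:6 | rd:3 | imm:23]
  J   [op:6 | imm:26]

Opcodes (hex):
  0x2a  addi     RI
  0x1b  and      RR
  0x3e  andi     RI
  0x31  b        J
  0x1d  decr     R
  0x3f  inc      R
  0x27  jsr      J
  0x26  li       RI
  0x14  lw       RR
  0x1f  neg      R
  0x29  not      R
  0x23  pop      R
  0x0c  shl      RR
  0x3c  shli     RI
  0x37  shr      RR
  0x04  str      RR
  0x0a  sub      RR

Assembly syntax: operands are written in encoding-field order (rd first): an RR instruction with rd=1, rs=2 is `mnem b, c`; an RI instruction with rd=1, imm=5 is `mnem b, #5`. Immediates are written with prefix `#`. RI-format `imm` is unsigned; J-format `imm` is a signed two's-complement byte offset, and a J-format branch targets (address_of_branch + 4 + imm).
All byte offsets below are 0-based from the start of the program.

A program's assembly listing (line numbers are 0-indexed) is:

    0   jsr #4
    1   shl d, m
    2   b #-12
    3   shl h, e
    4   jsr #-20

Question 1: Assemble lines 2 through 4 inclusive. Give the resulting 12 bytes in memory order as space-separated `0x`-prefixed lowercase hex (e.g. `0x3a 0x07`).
0xf4 0xff 0xff 0xc7 0x00 0x00 0xc0 0x32 0xec 0xff 0xff 0x9f

2. b fields op=0x31:6|imm=-12:26 → word c7fffff4h → f4 ff ff c7
3. shl fields op=0xc:6|rd=5:3|rs=4:3|pad=0:20 → word 32c00000h → 00 00 c0 32
4. jsr fields op=0x27:6|imm=-20:26 → word 9fffffech → ec ff ff 9f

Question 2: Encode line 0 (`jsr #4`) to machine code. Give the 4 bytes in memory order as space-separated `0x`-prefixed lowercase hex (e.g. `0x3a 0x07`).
L0: jsr op=0x27:6|imm=4:26 ⇒ 0x9c000004 ⇒ little 04 00 00 9c

0x04 0x00 0x00 0x9c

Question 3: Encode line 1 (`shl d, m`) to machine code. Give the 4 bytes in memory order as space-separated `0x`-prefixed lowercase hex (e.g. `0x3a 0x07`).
0x00 0x00 0xf0 0x31

line 1 (shl): pack op=0xc:6|rd=3:3|rs=7:3|pad=0:20 = 0x31f00000; little→ 00 00 f0 31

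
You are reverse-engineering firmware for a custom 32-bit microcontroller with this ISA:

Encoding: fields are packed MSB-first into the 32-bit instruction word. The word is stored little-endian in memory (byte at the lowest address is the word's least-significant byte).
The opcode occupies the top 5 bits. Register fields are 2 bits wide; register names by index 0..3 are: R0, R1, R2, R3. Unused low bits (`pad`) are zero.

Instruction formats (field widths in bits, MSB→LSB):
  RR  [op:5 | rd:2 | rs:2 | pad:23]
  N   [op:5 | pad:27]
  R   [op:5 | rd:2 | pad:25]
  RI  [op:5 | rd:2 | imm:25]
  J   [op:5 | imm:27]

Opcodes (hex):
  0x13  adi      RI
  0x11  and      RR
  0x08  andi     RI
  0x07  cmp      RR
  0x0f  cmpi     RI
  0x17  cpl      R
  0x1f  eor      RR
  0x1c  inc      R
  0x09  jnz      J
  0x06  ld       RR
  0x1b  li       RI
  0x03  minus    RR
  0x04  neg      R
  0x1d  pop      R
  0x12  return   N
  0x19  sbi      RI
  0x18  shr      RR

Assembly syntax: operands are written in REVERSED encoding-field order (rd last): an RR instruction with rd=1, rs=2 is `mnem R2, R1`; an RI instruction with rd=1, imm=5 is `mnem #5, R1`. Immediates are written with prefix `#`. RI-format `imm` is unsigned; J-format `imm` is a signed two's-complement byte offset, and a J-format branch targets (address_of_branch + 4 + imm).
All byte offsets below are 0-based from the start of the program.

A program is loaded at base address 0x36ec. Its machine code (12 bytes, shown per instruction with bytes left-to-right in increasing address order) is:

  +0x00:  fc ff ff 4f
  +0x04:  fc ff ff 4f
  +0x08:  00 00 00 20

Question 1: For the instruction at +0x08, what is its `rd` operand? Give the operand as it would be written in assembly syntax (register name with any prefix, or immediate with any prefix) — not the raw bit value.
off 0x08: read 00 00 00 20 as little → 0x20000000
  op=0x20000000>>27=0x4 ⇒ neg (R)
  rd: (w>>25)&0x3=0x0 → R0

R0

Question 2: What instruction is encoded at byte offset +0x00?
jnz #-4

+0x00: fc ff ff 4f ⇒ word 0x4ffffffc (little)
  opcode bits[31:27]=0x9: jnz/J
  imm: (w>>0)&0x7ffffff=0x7fffffc (s27→-4) → #-4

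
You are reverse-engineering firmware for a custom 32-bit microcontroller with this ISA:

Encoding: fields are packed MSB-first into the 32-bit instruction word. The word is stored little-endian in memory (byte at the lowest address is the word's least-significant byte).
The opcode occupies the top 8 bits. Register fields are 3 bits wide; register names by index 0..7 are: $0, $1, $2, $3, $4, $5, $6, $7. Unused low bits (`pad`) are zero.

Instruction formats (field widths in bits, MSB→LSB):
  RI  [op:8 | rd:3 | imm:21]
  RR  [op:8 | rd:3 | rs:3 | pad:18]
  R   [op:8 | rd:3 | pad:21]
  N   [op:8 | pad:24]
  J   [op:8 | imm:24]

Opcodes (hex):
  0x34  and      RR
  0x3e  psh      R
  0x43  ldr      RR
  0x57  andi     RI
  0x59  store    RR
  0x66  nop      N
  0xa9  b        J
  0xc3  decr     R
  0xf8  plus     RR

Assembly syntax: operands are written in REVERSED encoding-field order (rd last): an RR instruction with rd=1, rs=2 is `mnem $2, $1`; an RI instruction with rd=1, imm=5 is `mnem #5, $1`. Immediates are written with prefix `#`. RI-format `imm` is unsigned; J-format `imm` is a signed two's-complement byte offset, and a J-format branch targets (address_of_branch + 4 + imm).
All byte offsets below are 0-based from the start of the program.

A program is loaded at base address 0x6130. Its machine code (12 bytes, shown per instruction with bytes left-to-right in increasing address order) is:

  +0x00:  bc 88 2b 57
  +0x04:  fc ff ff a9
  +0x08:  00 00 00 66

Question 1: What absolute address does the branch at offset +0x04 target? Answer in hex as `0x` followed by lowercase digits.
@+04  little-endian(fc ff ff a9) = 0xa9fffffc
  opcode bits[31:24]=0xa9: b/J
  [23:0] imm=16777212 (s24→-4) = #-4
  target = base 0x6130 + off 0x04 + 4 + imm -4 = 0x6134

0x6134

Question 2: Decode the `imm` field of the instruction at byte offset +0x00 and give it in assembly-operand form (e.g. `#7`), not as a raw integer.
off 0x00: read bc 88 2b 57 as little → 0x572b88bc
  op=0x572b88bc>>24=0x57 ⇒ andi (RI)
  rd: (w>>21)&0x7=0x1 → $1
  imm: (w>>0)&0x1fffff=0xb88bc → #755900

#755900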